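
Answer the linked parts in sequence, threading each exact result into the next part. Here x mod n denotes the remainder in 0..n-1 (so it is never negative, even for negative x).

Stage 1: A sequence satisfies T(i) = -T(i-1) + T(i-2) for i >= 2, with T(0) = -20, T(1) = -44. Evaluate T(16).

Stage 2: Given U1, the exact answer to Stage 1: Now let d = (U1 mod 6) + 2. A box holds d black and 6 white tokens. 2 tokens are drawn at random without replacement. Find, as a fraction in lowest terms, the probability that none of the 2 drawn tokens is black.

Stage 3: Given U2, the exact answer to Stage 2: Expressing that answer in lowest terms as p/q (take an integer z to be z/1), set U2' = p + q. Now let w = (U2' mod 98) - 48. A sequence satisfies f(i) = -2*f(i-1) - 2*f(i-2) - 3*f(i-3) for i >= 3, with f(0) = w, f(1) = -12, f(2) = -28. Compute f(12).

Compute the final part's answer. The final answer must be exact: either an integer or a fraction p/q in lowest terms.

-18149

Stage 1: T(2) = -1*(-44) + 1*(-20) = 24; iterating: T(2)=24, T(3)=-68, T(4)=92, T(5)=-160, T(6)=252, T(7)=-412, T(8)=664, T(9)=-1076, T(10)=1740, T(11)=-2816, T(12)=4556, T(13)=-7372, T(14)=11928, T(15)=-19300, T(16)=31228; answer 31228
Stage 2: U1 = 31228; d = 6; total draws C(12,2) = 66; favorable C(6,2) = 15; P = 5/22; answer 5/22
Stage 3: U2 = 5/22; threaded value p + q = 27; w = -21; f(3) = -2*(-28) - 2*(-12) - 3*(-21) = 143; iterating: f(3)=143, f(4)=-194, f(5)=186, f(6)=-413, f(7)=1036, f(8)=-1804, f(9)=2775, f(10)=-5050, f(11)=9962, f(12)=-18149; answer -18149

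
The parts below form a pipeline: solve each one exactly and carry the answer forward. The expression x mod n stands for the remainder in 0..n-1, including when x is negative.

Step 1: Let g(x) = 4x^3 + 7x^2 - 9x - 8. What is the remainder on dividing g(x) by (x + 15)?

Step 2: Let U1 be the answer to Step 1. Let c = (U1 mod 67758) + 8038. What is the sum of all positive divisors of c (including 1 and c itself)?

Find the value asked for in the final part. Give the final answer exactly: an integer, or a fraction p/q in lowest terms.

104760

Step 1: remainder = value at the root: 4*(-15)^3 + 7*(-15)^2 - 9*(-15)^1 - 8 = (-13500) + (1575) + (135) + (-8) = -11798; answer -11798
Step 2: U1 = -11798; c = 63998; 63998 = 2 * 11 * 2909; sigma = (1 + 2) * (1 + 11) * (1 + 2909) = 3 * 12 * 2910 = 104760; answer 104760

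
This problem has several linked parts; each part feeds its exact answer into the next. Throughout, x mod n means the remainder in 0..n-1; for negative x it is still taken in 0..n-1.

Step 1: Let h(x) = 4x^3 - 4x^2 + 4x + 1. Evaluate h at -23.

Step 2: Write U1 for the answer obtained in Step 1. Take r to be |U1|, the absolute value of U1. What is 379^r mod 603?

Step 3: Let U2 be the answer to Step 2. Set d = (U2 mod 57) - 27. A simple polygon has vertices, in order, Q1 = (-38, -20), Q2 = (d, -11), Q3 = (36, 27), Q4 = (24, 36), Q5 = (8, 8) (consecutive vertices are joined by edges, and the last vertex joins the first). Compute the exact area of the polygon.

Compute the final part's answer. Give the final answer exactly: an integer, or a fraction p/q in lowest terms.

Step 1: 4*(-23)^3 - 4*(-23)^2 + 4*(-23)^1 + 1 = (-48668) + (-2116) + (-92) + (1) = -50875; answer -50875
Step 2: U1 = -50875; r = 50875; squarings mod 603: 379^1=379, 379^2=127, 379^4=451, 379^8=190, 379^16=523, 379^32=370, 379^64=19, 379^128=361, 379^256=73, 379^512=505, 379^1024=559, 379^2048=127, 379^4096=451, 379^8192=190, 379^16384=523, 379^32768=370; 379^50875 = 379^1 * 379^2 * 379^8 * 379^16 * 379^32 * 379^128 * 379^512 * 379^1024 * 379^16384 * 379^32768 = 298 (mod 603); answer 298
Step 3: U2 = 298; d = -14; cross terms: (-38*-11 - -14*-20)=138, (-14*27 - 36*-11)=18, (36*36 - 24*27)=648, (24*8 - 8*36)=-96, (8*-20 - -38*8)=144; twice the area = |852| = 852; area = 426; answer 426

426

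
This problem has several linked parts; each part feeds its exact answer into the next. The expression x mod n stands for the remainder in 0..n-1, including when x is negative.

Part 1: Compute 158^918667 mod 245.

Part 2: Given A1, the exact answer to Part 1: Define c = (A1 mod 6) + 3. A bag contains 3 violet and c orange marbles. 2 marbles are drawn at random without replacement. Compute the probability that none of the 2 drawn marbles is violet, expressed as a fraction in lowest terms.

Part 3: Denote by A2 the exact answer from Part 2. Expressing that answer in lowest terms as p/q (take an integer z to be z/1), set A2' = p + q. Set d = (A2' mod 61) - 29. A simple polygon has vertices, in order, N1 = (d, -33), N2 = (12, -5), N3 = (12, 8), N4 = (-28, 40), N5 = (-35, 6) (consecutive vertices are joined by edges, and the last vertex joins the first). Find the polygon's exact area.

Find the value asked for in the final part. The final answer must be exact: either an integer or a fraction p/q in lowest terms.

Part 1: squarings mod 245: 158^1=158, 158^2=219, 158^4=186, 158^8=51, 158^16=151, 158^32=16, 158^64=11, 158^128=121, 158^256=186, 158^512=51, 158^1024=151, 158^2048=16, 158^4096=11, 158^8192=121, 158^16384=186, 158^32768=51, 158^65536=151, 158^131072=16, 158^262144=11, 158^524288=121; 158^918667 = 158^1 * 158^2 * 158^8 * 158^128 * 158^1024 * 158^131072 * 158^262144 * 158^524288 = 207 (mod 245); answer 207
Part 2: A1 = 207; c = 6; total draws C(9,2) = 36; favorable C(6,2) = 15; P = 5/12; answer 5/12
Part 3: A2 = 5/12; threaded value p + q = 17; d = -12; cross terms: (-12*-5 - 12*-33)=456, (12*8 - 12*-5)=156, (12*40 - -28*8)=704, (-28*6 - -35*40)=1232, (-35*-33 - -12*6)=1227; twice the area = |3775| = 3775; area = 3775/2; answer 3775/2

3775/2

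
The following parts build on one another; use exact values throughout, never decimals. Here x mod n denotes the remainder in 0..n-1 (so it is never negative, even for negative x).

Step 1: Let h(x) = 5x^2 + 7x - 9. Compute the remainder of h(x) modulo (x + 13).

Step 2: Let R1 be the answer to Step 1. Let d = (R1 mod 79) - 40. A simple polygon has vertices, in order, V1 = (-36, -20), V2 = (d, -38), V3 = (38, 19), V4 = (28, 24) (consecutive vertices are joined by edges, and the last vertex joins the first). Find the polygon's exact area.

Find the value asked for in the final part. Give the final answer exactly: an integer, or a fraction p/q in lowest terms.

1631

Step 1: remainder = value at the root: 5*(-13)^2 + 7*(-13)^1 - 9 = (845) + (-91) + (-9) = 745; answer 745
Step 2: R1 = 745; d = -6; cross terms: (-36*-38 - -6*-20)=1248, (-6*19 - 38*-38)=1330, (38*24 - 28*19)=380, (28*-20 - -36*24)=304; twice the area = |3262| = 3262; area = 1631; answer 1631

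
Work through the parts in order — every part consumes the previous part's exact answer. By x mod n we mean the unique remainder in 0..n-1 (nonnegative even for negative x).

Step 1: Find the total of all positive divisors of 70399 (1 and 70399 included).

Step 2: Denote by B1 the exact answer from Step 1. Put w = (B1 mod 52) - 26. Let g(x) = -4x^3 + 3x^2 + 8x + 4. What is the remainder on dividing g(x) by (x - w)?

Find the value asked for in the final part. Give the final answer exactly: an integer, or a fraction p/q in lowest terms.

32

Step 1: 70399 = 7 * 89 * 113; sigma = (1 + 7) * (1 + 89) * (1 + 113) = 8 * 90 * 114 = 82080; answer 82080
Step 2: B1 = 82080; w = -2; remainder = value at the root: -4*(-2)^3 + 3*(-2)^2 + 8*(-2)^1 + 4 = (32) + (12) + (-16) + (4) = 32; answer 32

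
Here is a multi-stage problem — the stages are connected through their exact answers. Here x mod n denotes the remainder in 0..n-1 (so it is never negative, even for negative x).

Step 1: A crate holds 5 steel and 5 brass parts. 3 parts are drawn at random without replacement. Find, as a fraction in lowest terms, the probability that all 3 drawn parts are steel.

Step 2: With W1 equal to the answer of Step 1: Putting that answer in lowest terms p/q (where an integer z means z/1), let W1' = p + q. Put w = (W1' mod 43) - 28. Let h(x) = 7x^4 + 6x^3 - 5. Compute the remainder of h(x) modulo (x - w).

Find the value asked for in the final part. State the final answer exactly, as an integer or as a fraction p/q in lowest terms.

Step 1: total draws C(10,3) = 120; favorable C(5,3) = 10; P = 1/12; answer 1/12
Step 2: W1 = 1/12; threaded value p + q = 13; w = -15; remainder = value at the root: 7*(-15)^4 + 6*(-15)^3 - 5 = (354375) + (-20250) + (-5) = 334120; answer 334120

334120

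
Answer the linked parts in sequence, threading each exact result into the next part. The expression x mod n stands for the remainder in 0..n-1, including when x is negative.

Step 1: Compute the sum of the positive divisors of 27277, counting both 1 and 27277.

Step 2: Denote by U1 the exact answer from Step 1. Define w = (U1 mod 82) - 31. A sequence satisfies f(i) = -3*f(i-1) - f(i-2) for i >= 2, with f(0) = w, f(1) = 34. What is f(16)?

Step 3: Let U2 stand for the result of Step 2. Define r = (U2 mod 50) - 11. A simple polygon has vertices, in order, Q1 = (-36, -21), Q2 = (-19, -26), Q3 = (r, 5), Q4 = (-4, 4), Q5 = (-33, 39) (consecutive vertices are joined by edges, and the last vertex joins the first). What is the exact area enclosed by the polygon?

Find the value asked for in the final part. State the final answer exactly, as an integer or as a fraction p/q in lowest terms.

2925/2

Step 1: 27277 is prime, so its only divisors are 1 and 27277; sigma = 1 + 27277 = 27278; answer 27278
Step 2: U1 = 27278; w = 23; f(2) = -3*(34) - 1*(23) = -125; iterating: f(2)=-125, f(3)=341, f(4)=-898, f(5)=2353, f(6)=-6161, f(7)=16130, f(8)=-42229, f(9)=110557, f(10)=-289442, f(11)=757769, f(12)=-1983865, f(13)=5193826, f(14)=-13597613, f(15)=35599013, f(16)=-93199426; answer -93199426
Step 3: U2 = -93199426; r = 13; cross terms: (-36*-26 - -19*-21)=537, (-19*5 - 13*-26)=243, (13*4 - -4*5)=72, (-4*39 - -33*4)=-24, (-33*-21 - -36*39)=2097; twice the area = |2925| = 2925; area = 2925/2; answer 2925/2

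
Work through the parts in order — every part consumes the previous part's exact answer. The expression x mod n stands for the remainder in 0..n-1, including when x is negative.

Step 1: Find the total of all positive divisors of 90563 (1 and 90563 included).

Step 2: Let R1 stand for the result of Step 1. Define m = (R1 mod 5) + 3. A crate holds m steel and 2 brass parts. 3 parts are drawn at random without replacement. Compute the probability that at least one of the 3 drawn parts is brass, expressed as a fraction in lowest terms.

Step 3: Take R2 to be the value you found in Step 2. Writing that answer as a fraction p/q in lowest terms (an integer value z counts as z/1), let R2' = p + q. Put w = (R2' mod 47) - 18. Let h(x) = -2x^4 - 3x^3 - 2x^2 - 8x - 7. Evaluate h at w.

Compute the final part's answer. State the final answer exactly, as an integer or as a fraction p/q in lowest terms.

Step 1: 90563 = 11 * 8233; sigma = (1 + 11) * (1 + 8233) = 12 * 8234 = 98808; answer 98808
Step 2: R1 = 98808; m = 6; total draws C(8,3) = 56; complement C(6,3) = 20; favorable 56 - 20 = 36; P = 9/14; answer 9/14
Step 3: R2 = 9/14; threaded value p + q = 23; w = 5; -2*(5)^4 - 3*(5)^3 - 2*(5)^2 - 8*(5)^1 - 7 = (-1250) + (-375) + (-50) + (-40) + (-7) = -1722; answer -1722

-1722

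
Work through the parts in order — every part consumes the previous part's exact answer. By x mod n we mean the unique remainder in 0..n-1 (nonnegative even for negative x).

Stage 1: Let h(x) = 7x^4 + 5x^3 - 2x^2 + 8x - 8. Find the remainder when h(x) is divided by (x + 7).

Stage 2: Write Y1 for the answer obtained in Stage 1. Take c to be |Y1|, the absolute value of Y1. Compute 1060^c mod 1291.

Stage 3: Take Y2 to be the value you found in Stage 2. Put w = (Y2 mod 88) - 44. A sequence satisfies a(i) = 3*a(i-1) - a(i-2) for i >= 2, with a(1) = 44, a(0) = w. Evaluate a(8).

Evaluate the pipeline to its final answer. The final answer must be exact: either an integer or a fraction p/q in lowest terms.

Stage 1: remainder = value at the root: 7*(-7)^4 + 5*(-7)^3 - 2*(-7)^2 + 8*(-7)^1 - 8 = (16807) + (-1715) + (-98) + (-56) + (-8) = 14930; answer 14930
Stage 2: Y1 = 14930; c = 14930; squarings mod 1291: 1060^1=1060, 1060^2=430, 1060^4=287, 1060^8=1036, 1060^16=475, 1060^32=991, 1060^64=921, 1060^128=54, 1060^256=334, 1060^512=530, 1060^1024=753, 1060^2048=260, 1060^4096=468, 1060^8192=845; 1060^14930 = 1060^2 * 1060^16 * 1060^64 * 1060^512 * 1060^2048 * 1060^4096 * 1060^8192 = 1235 (mod 1291); answer 1235
Stage 3: Y2 = 1235; w = -41; a(2) = 3*(44) - 1*(-41) = 173; iterating: a(2)=173, a(3)=475, a(4)=1252, a(5)=3281, a(6)=8591, a(7)=22492, a(8)=58885; answer 58885

58885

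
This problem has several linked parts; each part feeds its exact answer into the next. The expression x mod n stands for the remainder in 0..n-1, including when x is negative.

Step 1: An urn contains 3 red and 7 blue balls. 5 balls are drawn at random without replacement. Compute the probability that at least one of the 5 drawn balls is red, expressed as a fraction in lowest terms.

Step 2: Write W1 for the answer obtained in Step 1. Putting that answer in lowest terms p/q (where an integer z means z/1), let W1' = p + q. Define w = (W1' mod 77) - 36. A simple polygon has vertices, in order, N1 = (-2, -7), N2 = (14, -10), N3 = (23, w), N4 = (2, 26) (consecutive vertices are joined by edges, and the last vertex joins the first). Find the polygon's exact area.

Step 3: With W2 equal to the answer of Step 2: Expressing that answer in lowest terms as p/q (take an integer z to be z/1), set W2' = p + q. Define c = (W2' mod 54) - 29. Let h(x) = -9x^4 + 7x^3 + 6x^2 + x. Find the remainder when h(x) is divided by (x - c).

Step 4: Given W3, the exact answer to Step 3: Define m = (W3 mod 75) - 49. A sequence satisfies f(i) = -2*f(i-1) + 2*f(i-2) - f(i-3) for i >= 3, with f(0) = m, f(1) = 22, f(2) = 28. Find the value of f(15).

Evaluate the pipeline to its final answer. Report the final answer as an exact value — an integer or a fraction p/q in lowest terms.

Step 1: total draws C(10,5) = 252; complement C(7,5) = 21; favorable 252 - 21 = 231; P = 11/12; answer 11/12
Step 2: W1 = 11/12; threaded value p + q = 23; w = -13; cross terms: (-2*-10 - 14*-7)=118, (14*-13 - 23*-10)=48, (23*26 - 2*-13)=624, (2*-7 - -2*26)=38; twice the area = |828| = 828; area = 414; answer 414
Step 3: W2 = 414; threaded value p + q = 415; c = 8; remainder = value at the root: -9*(8)^4 + 7*(8)^3 + 6*(8)^2 + 1*(8)^1 = (-36864) + (3584) + (384) + (8) = -32888; answer -32888
Step 4: W3 = -32888; m = -12; f(3) = -2*(28) + 2*(22) - 1*(-12) = 0; iterating: f(3)=0, f(4)=34, f(5)=-96, f(6)=260, f(7)=-746, f(8)=2108, f(9)=-5968, f(10)=16898, f(11)=-47840, f(12)=135444, f(13)=-383466, f(14)=1085660, f(15)=-3073696; answer -3073696

-3073696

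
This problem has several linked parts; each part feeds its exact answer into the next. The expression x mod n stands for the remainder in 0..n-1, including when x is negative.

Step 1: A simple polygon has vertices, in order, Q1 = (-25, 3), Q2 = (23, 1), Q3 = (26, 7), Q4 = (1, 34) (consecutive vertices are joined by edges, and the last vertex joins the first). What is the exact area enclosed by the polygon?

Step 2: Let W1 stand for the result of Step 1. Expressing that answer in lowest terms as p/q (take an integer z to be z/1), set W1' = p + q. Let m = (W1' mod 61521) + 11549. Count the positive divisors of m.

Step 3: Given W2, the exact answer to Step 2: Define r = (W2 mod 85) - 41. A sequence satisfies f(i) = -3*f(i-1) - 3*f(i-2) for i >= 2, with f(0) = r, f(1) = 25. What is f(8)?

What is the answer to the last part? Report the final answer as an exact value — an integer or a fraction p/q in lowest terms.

-972

Step 1: cross terms: (-25*1 - 23*3)=-94, (23*7 - 26*1)=135, (26*34 - 1*7)=877, (1*3 - -25*34)=853; twice the area = |1771| = 1771; area = 1771/2; answer 1771/2
Step 2: W1 = 1771/2; threaded value p + q = 1773; m = 13322; 13322 = 2 * 6661; number of divisors = (1+1) * (1+1) = 4; answer 4
Step 3: W2 = 4; r = -37; f(2) = -3*(25) - 3*(-37) = 36; iterating: f(2)=36, f(3)=-183, f(4)=441, f(5)=-774, f(6)=999, f(7)=-675, f(8)=-972; answer -972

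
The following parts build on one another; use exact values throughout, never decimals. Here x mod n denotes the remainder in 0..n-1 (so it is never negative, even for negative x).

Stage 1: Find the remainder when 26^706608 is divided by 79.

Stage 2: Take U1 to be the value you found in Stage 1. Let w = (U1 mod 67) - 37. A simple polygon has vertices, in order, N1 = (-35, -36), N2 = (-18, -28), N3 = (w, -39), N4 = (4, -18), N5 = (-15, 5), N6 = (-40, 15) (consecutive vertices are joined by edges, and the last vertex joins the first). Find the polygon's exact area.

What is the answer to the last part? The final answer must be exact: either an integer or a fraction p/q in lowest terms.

Stage 1: squarings mod 79: 26^1=26, 26^2=44, 26^4=40, 26^8=20, 26^16=5, 26^32=25, 26^64=72, 26^128=49, 26^256=31, 26^512=13, 26^1024=11, 26^2048=42, 26^4096=26, 26^8192=44, 26^16384=40, 26^32768=20, 26^65536=5, 26^131072=25, 26^262144=72, 26^524288=49; 26^706608 = 26^16 * 26^32 * 26^2048 * 26^16384 * 26^32768 * 26^131072 * 26^524288 = 22 (mod 79); answer 22
Stage 2: U1 = 22; w = -15; cross terms: (-35*-28 - -18*-36)=332, (-18*-39 - -15*-28)=282, (-15*-18 - 4*-39)=426, (4*5 - -15*-18)=-250, (-15*15 - -40*5)=-25, (-40*-36 - -35*15)=1965; twice the area = |2730| = 2730; area = 1365; answer 1365

1365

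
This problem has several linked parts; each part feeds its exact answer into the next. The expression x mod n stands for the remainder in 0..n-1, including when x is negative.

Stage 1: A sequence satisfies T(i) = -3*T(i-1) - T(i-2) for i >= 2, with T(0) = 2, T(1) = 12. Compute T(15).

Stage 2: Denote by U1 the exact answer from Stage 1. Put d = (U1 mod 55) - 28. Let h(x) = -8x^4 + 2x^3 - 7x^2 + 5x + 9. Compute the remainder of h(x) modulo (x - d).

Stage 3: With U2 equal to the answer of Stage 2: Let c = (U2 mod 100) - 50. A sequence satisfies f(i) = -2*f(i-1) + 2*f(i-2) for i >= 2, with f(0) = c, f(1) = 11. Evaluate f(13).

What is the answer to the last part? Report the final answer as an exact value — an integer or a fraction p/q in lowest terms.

Stage 1: T(2) = -3*(12) - 1*(2) = -38; iterating: T(2)=-38, T(3)=102, T(4)=-268, T(5)=702, T(6)=-1838, T(7)=4812, T(8)=-12598, T(9)=32982, T(10)=-86348, T(11)=226062, T(12)=-591838, T(13)=1549452, T(14)=-4056518, T(15)=10620102; answer 10620102
Stage 2: U1 = 10620102; d = 14; remainder = value at the root: -8*(14)^4 + 2*(14)^3 - 7*(14)^2 + 5*(14)^1 + 9 = (-307328) + (5488) + (-1372) + (70) + (9) = -303133; answer -303133
Stage 3: U2 = -303133; c = 17; f(2) = -2*(11) + 2*(17) = 12; iterating: f(2)=12, f(3)=-2, f(4)=28, f(5)=-60, f(6)=176, f(7)=-472, f(8)=1296, f(9)=-3536, f(10)=9664, f(11)=-26400, f(12)=72128, f(13)=-197056; answer -197056

-197056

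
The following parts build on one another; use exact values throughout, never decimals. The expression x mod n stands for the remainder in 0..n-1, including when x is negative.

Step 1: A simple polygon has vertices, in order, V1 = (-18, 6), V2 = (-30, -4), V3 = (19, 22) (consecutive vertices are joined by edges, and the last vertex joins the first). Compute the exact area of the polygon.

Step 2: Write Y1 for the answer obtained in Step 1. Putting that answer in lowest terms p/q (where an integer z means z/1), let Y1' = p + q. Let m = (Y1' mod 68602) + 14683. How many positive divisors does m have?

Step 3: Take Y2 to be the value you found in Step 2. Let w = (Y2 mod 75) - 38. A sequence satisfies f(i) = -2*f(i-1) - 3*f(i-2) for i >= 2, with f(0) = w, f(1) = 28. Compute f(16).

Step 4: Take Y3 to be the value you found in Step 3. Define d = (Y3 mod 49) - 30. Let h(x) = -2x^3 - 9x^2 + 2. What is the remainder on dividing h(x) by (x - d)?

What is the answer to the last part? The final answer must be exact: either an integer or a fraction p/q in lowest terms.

Step 1: cross terms: (-18*-4 - -30*6)=252, (-30*22 - 19*-4)=-584, (19*6 - -18*22)=510; twice the area = |178| = 178; area = 89; answer 89
Step 2: Y1 = 89; threaded value p + q = 90; m = 14773; 14773 = 11 * 17 * 79; number of divisors = (1+1) * (1+1) * (1+1) = 8; answer 8
Step 3: Y2 = 8; w = -30; f(2) = -2*(28) - 3*(-30) = 34; iterating: f(2)=34, f(3)=-152, f(4)=202, f(5)=52, f(6)=-710, f(7)=1264, f(8)=-398, f(9)=-2996, f(10)=7186, f(11)=-5384, f(12)=-10790, f(13)=37732, f(14)=-43094, f(15)=-27008, f(16)=183298; answer 183298
Step 4: Y3 = 183298; d = 8; remainder = value at the root: -2*(8)^3 - 9*(8)^2 + 2 = (-1024) + (-576) + (2) = -1598; answer -1598

-1598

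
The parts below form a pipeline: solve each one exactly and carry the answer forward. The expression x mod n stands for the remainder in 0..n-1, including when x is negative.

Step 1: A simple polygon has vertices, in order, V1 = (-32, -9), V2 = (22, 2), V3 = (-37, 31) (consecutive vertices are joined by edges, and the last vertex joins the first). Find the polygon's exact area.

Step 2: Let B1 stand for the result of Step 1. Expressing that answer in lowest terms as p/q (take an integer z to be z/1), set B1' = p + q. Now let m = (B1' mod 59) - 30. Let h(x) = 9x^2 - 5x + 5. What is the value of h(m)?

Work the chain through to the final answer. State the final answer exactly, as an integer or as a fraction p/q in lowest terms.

129

Step 1: cross terms: (-32*2 - 22*-9)=134, (22*31 - -37*2)=756, (-37*-9 - -32*31)=1325; twice the area = |2215| = 2215; area = 2215/2; answer 2215/2
Step 2: B1 = 2215/2; threaded value p + q = 2217; m = 4; 9*(4)^2 - 5*(4)^1 + 5 = (144) + (-20) + (5) = 129; answer 129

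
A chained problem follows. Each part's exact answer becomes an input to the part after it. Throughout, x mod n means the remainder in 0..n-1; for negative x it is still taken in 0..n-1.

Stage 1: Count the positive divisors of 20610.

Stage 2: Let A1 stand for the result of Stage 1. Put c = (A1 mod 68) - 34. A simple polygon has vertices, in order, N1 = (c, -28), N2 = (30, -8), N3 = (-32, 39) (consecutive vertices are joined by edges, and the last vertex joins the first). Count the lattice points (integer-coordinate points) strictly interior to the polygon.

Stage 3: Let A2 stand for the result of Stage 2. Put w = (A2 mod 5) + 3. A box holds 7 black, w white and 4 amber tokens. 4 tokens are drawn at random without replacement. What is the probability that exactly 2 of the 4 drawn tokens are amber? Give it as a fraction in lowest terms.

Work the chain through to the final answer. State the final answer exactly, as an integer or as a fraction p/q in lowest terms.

Stage 1: 20610 = 2 * 3^2 * 5 * 229; number of divisors = (1+1) * (2+1) * (1+1) * (1+1) = 24; answer 24
Stage 2: A1 = 24; c = -10; cross terms: (-10*-8 - 30*-28)=920, (30*39 - -32*-8)=914, (-32*-28 - -10*39)=1286; twice the area = |3120| = 3120; area = 1560; boundary points = 20 + 1 + 1 = 22; strictly interior points = area - boundary/2 + 1 = 1550; answer 1550
Stage 3: A2 = 1550; w = 3; total draws C(14,4) = 1001; favorable C(4,2)*C(10,2) = 270; P = 270/1001; answer 270/1001

270/1001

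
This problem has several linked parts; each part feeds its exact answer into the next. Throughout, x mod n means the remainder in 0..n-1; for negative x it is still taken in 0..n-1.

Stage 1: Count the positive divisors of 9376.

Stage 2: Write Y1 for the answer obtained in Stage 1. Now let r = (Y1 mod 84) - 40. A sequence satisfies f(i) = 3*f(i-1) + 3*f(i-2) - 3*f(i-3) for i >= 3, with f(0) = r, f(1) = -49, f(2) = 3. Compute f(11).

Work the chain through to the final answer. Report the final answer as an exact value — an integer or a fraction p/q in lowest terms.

Stage 1: 9376 = 2^5 * 293; number of divisors = (5+1) * (1+1) = 12; answer 12
Stage 2: Y1 = 12; r = -28; f(3) = 3*(3) + 3*(-49) - 3*(-28) = -54; iterating: f(3)=-54, f(4)=-6, f(5)=-189, f(6)=-423, f(7)=-1818, f(8)=-6156, f(9)=-22653, f(10)=-80973, f(11)=-292410; answer -292410

-292410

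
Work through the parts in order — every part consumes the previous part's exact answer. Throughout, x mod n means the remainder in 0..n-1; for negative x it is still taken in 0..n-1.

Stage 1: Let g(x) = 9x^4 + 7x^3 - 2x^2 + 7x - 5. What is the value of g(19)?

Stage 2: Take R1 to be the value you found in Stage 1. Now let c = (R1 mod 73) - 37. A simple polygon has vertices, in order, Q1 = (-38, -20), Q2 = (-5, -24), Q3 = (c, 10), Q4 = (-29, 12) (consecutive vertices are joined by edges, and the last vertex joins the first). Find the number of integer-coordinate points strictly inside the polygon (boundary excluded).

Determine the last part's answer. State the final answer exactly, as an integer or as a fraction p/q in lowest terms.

1096

Stage 1: 9*(19)^4 + 7*(19)^3 - 2*(19)^2 + 7*(19)^1 - 5 = (1172889) + (48013) + (-722) + (133) + (-5) = 1220308; answer 1220308
Stage 2: R1 = 1220308; c = 3; cross terms: (-38*-24 - -5*-20)=812, (-5*10 - 3*-24)=22, (3*12 - -29*10)=326, (-29*-20 - -38*12)=1036; twice the area = |2196| = 2196; area = 1098; boundary points = 1 + 2 + 2 + 1 = 6; strictly interior points = area - boundary/2 + 1 = 1096; answer 1096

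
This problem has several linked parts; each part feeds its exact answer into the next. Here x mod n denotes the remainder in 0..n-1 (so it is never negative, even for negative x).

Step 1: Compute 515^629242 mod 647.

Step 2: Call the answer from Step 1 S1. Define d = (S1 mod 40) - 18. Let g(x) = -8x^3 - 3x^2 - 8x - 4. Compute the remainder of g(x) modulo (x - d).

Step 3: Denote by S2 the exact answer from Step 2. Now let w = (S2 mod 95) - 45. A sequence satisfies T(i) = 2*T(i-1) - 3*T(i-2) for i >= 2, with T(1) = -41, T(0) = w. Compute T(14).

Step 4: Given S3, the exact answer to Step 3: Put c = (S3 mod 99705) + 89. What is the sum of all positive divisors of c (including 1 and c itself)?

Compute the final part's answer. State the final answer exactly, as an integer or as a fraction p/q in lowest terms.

Step 1: squarings mod 647: 515^1=515, 515^2=602, 515^4=84, 515^8=586, 515^16=486, 515^32=41, 515^64=387, 515^128=312, 515^256=294, 515^512=385, 515^1024=62, 515^2048=609, 515^4096=150, 515^8192=502, 515^16384=321, 515^32768=168, 515^65536=403, 515^131072=12, 515^262144=144, 515^524288=32; 515^629242 = 515^2 * 515^8 * 515^16 * 515^32 * 515^64 * 515^128 * 515^256 * 515^2048 * 515^4096 * 515^32768 * 515^65536 * 515^524288 = 300 (mod 647); answer 300
Step 2: S1 = 300; d = 2; remainder = value at the root: -8*(2)^3 - 3*(2)^2 - 8*(2)^1 - 4 = (-64) + (-12) + (-16) + (-4) = -96; answer -96
Step 3: S2 = -96; w = 49; T(2) = 2*(-41) - 3*(49) = -229; iterating: T(2)=-229, T(3)=-335, T(4)=17, T(5)=1039, T(6)=2027, T(7)=937, T(8)=-4207, T(9)=-11225, T(10)=-9829, T(11)=14017, T(12)=57521, T(13)=72991, T(14)=-26581; answer -26581
Step 4: S3 = -26581; c = 73213; 73213 = 7 * 10459; sigma = (1 + 7) * (1 + 10459) = 8 * 10460 = 83680; answer 83680

83680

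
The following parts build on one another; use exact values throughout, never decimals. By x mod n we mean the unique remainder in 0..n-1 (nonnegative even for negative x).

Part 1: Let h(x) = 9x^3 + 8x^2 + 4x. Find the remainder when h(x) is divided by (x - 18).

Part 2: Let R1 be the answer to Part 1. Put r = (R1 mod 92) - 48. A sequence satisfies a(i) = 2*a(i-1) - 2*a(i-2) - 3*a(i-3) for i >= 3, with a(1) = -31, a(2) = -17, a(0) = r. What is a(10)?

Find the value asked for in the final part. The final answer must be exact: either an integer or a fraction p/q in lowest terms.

Part 1: remainder = value at the root: 9*(18)^3 + 8*(18)^2 + 4*(18)^1 = (52488) + (2592) + (72) = 55152; answer 55152
Part 2: R1 = 55152; r = -4; a(3) = 2*(-17) - 2*(-31) - 3*(-4) = 40; iterating: a(3)=40, a(4)=207, a(5)=385, a(6)=236, a(7)=-919, a(8)=-3465, a(9)=-5800, a(10)=-1913; answer -1913

-1913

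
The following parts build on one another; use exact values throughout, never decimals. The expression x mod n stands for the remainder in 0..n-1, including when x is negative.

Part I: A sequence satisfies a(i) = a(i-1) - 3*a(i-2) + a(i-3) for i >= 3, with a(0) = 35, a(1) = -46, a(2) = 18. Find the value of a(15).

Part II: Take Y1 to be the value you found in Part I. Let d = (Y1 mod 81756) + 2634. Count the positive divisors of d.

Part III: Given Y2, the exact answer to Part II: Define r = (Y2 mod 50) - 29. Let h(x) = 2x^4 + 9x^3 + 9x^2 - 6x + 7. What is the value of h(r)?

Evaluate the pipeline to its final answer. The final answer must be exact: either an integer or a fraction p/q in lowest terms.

Part I: a(3) = 1*(18) - 3*(-46) + 1*(35) = 191; iterating: a(3)=191, a(4)=91, a(5)=-464, a(6)=-546, a(7)=937, a(8)=2111, a(9)=-1246, a(10)=-6642, a(11)=-793, a(12)=17887, a(13)=13624, a(14)=-40830, a(15)=-63815; answer -63815
Part II: Y1 = -63815; d = 20575; 20575 = 5^2 * 823; number of divisors = (2+1) * (1+1) = 6; answer 6
Part III: Y2 = 6; r = -23; 2*(-23)^4 + 9*(-23)^3 + 9*(-23)^2 - 6*(-23)^1 + 7 = (559682) + (-109503) + (4761) + (138) + (7) = 455085; answer 455085

455085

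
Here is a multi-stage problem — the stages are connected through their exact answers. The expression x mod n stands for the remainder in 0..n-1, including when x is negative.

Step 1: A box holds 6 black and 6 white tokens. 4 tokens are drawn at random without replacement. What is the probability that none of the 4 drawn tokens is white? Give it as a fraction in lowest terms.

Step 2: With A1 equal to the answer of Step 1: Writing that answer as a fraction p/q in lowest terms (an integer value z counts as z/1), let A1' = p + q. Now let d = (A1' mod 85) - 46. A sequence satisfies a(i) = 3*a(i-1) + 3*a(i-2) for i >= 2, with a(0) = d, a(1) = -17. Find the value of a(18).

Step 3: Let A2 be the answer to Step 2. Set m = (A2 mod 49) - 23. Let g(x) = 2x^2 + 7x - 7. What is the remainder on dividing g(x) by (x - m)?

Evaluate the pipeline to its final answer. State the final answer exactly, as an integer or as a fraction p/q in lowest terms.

Step 1: total draws C(12,4) = 495; favorable C(6,4) = 15; P = 1/33; answer 1/33
Step 2: A1 = 1/33; threaded value p + q = 34; d = -12; a(2) = 3*(-17) + 3*(-12) = -87; iterating: a(2)=-87, a(3)=-312, a(4)=-1197, a(5)=-4527, a(6)=-17172, a(7)=-65097, a(8)=-246807, a(9)=-935712, a(10)=-3547557, a(11)=-13449807, a(12)=-50992092, a(13)=-193325697, a(14)=-732953367, a(15)=-2778837192, a(16)=-10535371677, a(17)=-39942626607, a(18)=-151433994852; answer -151433994852
Step 3: A2 = -151433994852; m = -16; remainder = value at the root: 2*(-16)^2 + 7*(-16)^1 - 7 = (512) + (-112) + (-7) = 393; answer 393

393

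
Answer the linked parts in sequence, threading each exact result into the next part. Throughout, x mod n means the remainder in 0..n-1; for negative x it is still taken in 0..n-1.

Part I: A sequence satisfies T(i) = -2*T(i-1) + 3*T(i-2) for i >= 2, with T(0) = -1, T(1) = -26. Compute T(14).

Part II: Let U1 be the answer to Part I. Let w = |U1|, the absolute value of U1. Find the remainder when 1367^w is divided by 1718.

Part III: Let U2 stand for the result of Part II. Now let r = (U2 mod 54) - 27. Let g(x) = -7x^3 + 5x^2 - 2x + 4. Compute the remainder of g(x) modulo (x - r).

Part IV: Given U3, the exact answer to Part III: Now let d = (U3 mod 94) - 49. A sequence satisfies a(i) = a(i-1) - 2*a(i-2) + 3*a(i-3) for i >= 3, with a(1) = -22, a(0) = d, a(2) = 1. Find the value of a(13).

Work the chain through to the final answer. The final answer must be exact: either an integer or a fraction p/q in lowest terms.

-4553

Part I: T(2) = -2*(-26) + 3*(-1) = 49; iterating: T(2)=49, T(3)=-176, T(4)=499, T(5)=-1526, T(6)=4549, T(7)=-13676, T(8)=40999, T(9)=-123026, T(10)=369049, T(11)=-1107176, T(12)=3321499, T(13)=-9964526, T(14)=29893549; answer 29893549
Part II: U1 = 29893549; w = 29893549; squarings mod 1718: 1367^1=1367, 1367^2=1223, 1367^4=1069, 1367^8=291, 1367^16=499, 1367^32=1609, 1367^64=1573, 1367^128=409, 1367^256=635, 1367^512=1213, 1367^1024=761, 1367^2048=155, 1367^4096=1691, 1367^8192=729, 1367^16384=579, 1367^32768=231, 1367^65536=103, 1367^131072=301, 1367^262144=1265, 1367^524288=767, 1367^1048576=733, 1367^2097152=1273, 1367^4194304=455, 1367^8388608=865, 1367^16777216=895; 1367^29893549 = 1367^1 * 1367^4 * 1367^8 * 1367^32 * 1367^128 * 1367^256 * 1367^512 * 1367^8192 * 1367^524288 * 1367^4194304 * 1367^8388608 * 1367^16777216 = 455 (mod 1718); answer 455
Part III: U2 = 455; r = -4; remainder = value at the root: -7*(-4)^3 + 5*(-4)^2 - 2*(-4)^1 + 4 = (448) + (80) + (8) + (4) = 540; answer 540
Part IV: U3 = 540; d = 21; a(3) = 1*(1) - 2*(-22) + 3*(21) = 108; iterating: a(3)=108, a(4)=40, a(5)=-173, a(6)=71, a(7)=537, a(8)=-124, a(9)=-985, a(10)=874, a(11)=2472, a(12)=-2231, a(13)=-4553; answer -4553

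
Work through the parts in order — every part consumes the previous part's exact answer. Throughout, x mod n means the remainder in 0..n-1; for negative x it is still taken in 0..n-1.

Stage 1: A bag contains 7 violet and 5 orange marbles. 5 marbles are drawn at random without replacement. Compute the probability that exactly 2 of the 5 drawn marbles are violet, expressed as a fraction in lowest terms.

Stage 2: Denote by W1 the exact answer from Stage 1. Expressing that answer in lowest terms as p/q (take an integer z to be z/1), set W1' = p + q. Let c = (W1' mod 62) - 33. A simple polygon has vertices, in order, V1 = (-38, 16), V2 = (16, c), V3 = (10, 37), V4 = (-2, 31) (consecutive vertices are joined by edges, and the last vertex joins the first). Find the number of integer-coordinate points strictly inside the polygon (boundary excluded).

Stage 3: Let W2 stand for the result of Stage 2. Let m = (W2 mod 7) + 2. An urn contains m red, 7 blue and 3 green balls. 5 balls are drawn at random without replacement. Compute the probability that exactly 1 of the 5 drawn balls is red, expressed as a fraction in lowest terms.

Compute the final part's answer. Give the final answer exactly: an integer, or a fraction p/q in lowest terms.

Stage 1: total draws C(12,5) = 792; favorable C(7,2)*C(5,3) = 210; P = 35/132; answer 35/132
Stage 2: W1 = 35/132; threaded value p + q = 167; c = 10; cross terms: (-38*10 - 16*16)=-636, (16*37 - 10*10)=492, (10*31 - -2*37)=384, (-2*16 - -38*31)=1146; twice the area = |1386| = 1386; area = 693; boundary points = 6 + 3 + 6 + 3 = 18; strictly interior points = area - boundary/2 + 1 = 685; answer 685
Stage 3: W2 = 685; m = 8; total draws C(18,5) = 8568; favorable C(8,1)*C(10,4) = 1680; P = 10/51; answer 10/51

10/51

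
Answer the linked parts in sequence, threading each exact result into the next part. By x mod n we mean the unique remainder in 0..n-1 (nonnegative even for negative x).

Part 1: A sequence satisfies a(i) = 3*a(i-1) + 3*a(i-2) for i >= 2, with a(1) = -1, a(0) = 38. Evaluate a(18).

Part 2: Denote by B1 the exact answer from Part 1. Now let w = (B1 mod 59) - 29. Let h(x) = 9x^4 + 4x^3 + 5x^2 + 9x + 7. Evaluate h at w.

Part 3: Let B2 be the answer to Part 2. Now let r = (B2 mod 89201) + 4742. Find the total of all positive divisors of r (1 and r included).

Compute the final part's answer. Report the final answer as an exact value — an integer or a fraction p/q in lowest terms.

Part 1: a(2) = 3*(-1) + 3*(38) = 111; iterating: a(2)=111, a(3)=330, a(4)=1323, a(5)=4959, a(6)=18846, a(7)=71415, a(8)=270783, a(9)=1026594, a(10)=3892131, a(11)=14756175, a(12)=55944918, a(13)=212103279, a(14)=804144591, a(15)=3048743610, a(16)=11558664603, a(17)=43822224639, a(18)=166142667726; answer 166142667726
Part 2: B1 = 166142667726; w = -24; 9*(-24)^4 + 4*(-24)^3 + 5*(-24)^2 + 9*(-24)^1 + 7 = (2985984) + (-55296) + (2880) + (-216) + (7) = 2933359; answer 2933359
Part 3: B2 = 2933359; r = 83669; 83669 = 31 * 2699; sigma = (1 + 31) * (1 + 2699) = 32 * 2700 = 86400; answer 86400

86400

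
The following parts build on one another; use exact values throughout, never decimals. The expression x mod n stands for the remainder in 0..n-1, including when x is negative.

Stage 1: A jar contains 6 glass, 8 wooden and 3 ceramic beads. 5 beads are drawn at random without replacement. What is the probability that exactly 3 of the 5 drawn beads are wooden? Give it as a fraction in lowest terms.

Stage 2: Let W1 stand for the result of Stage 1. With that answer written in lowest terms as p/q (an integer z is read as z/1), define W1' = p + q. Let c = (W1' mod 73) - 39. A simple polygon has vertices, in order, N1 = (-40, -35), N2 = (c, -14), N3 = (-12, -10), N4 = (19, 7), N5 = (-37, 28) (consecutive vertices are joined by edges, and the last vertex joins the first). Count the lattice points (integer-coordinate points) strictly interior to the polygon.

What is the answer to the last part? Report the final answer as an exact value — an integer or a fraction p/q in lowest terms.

Stage 1: total draws C(17,5) = 6188; favorable C(8,3)*C(9,2) = 2016; P = 72/221; answer 72/221
Stage 2: W1 = 72/221; threaded value p + q = 293; c = -38; cross terms: (-40*-14 - -38*-35)=-770, (-38*-10 - -12*-14)=212, (-12*7 - 19*-10)=106, (19*28 - -37*7)=791, (-37*-35 - -40*28)=2415; twice the area = |2754| = 2754; area = 1377; boundary points = 1 + 2 + 1 + 7 + 3 = 14; strictly interior points = area - boundary/2 + 1 = 1371; answer 1371

1371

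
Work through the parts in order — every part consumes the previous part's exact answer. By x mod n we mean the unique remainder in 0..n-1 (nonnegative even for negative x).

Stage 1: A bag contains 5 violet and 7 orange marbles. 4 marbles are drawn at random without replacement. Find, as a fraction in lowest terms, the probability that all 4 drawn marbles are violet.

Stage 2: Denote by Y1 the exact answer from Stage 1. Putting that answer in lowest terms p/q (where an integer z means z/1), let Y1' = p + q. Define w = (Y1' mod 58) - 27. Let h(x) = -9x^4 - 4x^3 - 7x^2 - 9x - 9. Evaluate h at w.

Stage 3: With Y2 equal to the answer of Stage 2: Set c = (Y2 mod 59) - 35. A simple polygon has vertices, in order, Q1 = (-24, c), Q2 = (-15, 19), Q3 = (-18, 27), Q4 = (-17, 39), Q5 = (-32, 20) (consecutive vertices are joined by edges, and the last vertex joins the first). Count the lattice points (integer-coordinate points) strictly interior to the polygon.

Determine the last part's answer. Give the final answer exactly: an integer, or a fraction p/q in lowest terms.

Stage 1: total draws C(12,4) = 495; favorable C(5,4) = 5; P = 1/99; answer 1/99
Stage 2: Y1 = 1/99; threaded value p + q = 100; w = 15; -9*(15)^4 - 4*(15)^3 - 7*(15)^2 - 9*(15)^1 - 9 = (-455625) + (-13500) + (-1575) + (-135) + (-9) = -470844; answer -470844
Stage 3: Y2 = -470844; c = 0; cross terms: (-24*19 - -15*0)=-456, (-15*27 - -18*19)=-63, (-18*39 - -17*27)=-243, (-17*20 - -32*39)=908, (-32*0 - -24*20)=480; twice the area = |626| = 626; area = 313; boundary points = 1 + 1 + 1 + 1 + 4 = 8; strictly interior points = area - boundary/2 + 1 = 310; answer 310

310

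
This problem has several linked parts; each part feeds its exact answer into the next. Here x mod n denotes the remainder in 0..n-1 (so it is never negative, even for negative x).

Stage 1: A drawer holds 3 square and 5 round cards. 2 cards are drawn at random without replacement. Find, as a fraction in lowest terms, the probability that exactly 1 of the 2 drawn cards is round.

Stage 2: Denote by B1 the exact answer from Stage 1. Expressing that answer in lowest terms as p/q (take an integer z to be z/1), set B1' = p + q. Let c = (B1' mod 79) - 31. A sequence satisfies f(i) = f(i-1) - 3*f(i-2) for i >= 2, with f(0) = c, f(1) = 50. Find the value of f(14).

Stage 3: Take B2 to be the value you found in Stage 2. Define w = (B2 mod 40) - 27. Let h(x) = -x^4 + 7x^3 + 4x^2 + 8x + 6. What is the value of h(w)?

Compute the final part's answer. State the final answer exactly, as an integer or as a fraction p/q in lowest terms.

-43362

Stage 1: total draws C(8,2) = 28; favorable C(5,1)*C(3,1) = 15; P = 15/28; answer 15/28
Stage 2: B1 = 15/28; threaded value p + q = 43; c = 12; f(2) = 1*(50) - 3*(12) = 14; iterating: f(2)=14, f(3)=-136, f(4)=-178, f(5)=230, f(6)=764, f(7)=74, f(8)=-2218, f(9)=-2440, f(10)=4214, f(11)=11534, f(12)=-1108, f(13)=-35710, f(14)=-32386; answer -32386
Stage 3: B2 = -32386; w = -13; -1*(-13)^4 + 7*(-13)^3 + 4*(-13)^2 + 8*(-13)^1 + 6 = (-28561) + (-15379) + (676) + (-104) + (6) = -43362; answer -43362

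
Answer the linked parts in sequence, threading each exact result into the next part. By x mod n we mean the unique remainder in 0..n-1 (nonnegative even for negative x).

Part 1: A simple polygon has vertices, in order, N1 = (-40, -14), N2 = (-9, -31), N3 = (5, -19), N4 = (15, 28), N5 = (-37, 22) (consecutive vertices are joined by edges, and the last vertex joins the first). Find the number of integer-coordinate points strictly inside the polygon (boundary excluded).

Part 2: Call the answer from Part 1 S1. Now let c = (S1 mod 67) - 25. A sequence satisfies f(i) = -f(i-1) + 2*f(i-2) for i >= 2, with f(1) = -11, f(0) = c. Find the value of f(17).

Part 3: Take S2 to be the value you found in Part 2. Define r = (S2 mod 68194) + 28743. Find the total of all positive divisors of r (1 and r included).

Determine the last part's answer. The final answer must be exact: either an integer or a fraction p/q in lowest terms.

Part 1: cross terms: (-40*-31 - -9*-14)=1114, (-9*-19 - 5*-31)=326, (5*28 - 15*-19)=425, (15*22 - -37*28)=1366, (-37*-14 - -40*22)=1398; twice the area = |4629| = 4629; area = 4629/2; boundary points = 1 + 2 + 1 + 2 + 3 = 9; strictly interior points = area - boundary/2 + 1 = 2311; answer 2311
Part 2: S1 = 2311; c = 8; f(2) = -1*(-11) + 2*(8) = 27; iterating: f(2)=27, f(3)=-49, f(4)=103, f(5)=-201, f(6)=407, f(7)=-809, f(8)=1623, f(9)=-3241, f(10)=6487, f(11)=-12969, f(12)=25943, f(13)=-51881, f(14)=103767, f(15)=-207529, f(16)=415063, f(17)=-830121; answer -830121
Part 3: S2 = -830121; r = 85144; 85144 = 2^3 * 29 * 367; sigma = (1 + 2 + 4 + 8) * (1 + 29) * (1 + 367) = 15 * 30 * 368 = 165600; answer 165600

165600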